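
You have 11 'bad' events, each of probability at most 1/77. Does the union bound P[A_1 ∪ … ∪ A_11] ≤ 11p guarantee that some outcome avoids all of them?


Union bound: P[∪_{i=1}^{11} A_i] ≤ Σ_i P[A_i] ≤ 11·p = 11·(1/77) = 1/7.
Numerically: 1/7 ≈ 0.142857.
Is 1/7 < 1? YES.
Since P[∪ A_i] ≤ 1/7 < 1, the complement has P[∩ A_i^c] ≥ 1 − 1/7 = 6/7 > 0, so some outcome avoids every A_i.

11·p = 1/7 ≈ 0.142857; existence CERTIFIED by the union bound.


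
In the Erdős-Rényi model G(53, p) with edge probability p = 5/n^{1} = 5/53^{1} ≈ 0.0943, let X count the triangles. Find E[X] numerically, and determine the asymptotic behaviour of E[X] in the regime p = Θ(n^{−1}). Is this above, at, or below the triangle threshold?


Number of potential triangles: C(53, 3) = 23426.
Each occurs with probability p³ ≈ (0.0943)³ ≈ 8.39619e-04.
By linearity: E[X] = C(53, 3)·p³ ≈ 23426 · 8.39619e-04 ≈ 19.669.
Here α = 1, so p = 5/n is exactly at the triangle threshold p ~ 1/n. Asymptotically E[X] → c³/6 = 5³/6 = 125/6 ≈ 20.833, a bounded constant. In this regime the triangle count is asymptotically Poisson(c³/6).

E[X] ≈ 19.669; in regime p = Θ(1/n^{1}) E[X] stays bounded (at the triangle threshold p ~ 1/n).


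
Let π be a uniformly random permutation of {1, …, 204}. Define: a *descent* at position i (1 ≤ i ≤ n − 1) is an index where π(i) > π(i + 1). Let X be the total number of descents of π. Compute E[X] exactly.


Write X = Σ X_I over i = 1, …, 203, with X_I the indicator of one descent.
There are 203 indicators.
For each fixed i, the pair (π(i), π(i+1)) is a uniformly random ordered pair of distinct values from {1, …, 204}; by symmetry P[π(i) > π(i+1)] = 1/2.
By linearity: E[X] = 203 · (1/2) = (204 − 1) · (1/2) = 203/2 ≈ 101.500000.

E[X] = 203/2 = 101.500000.


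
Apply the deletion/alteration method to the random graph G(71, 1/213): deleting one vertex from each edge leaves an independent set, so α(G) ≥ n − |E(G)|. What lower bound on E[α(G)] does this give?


E[|E(G)|] = C(71, 2)·p = 2485 · (1/213) = 35/3.
E[α(G)] ≥ n − E[|E(G)|] = 71 − 35/3 = 178/3.
Numerically: ≈ 59.33333.
(This is only a lower bound; the true E[α(G)] may be larger.)

E[α(G)] ≥ 178/3 ≈ 59.33333.


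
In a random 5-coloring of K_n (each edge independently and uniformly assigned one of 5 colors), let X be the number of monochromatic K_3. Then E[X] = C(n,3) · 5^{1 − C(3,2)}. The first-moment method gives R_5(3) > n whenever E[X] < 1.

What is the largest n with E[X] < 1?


We need C(n, 3) · 5^{1 − 3} < 1, i.e. C(n, 3) < 5^{3 − 1} = 25.
Check values of n near the boundary:
  n = 4: C(4, 3) = 4; 4 < 25? YES
  n = 5: C(5, 3) = 10; 10 < 25? YES
  n = 6: C(6, 3) = 20; 20 < 25? YES
  n = 7: C(7, 3) = 35; 35 < 25? NO
The largest n with C(n, 3) < 25 is n = 6 (where E[X] = 4/5 ≈ 0.800). Hence R_5(3) > 6, i.e. R_5(3) ≥ 7.

Largest n = 6; hence R_5(3) > 6.


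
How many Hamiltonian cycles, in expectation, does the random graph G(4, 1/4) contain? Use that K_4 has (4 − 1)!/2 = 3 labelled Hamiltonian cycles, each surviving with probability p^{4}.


K_4 has (4 − 1)!/2 = 3 labelled Hamiltonian cycles.
For each such Hamiltonian cycle H, let X_H = 1 if all 4 edges of H are present in G. Then P[X_H = 1] = p^{4} = (1/4)^{4} = 1/256.
Summing the indicators: E[X] = Σ_H E[X_H] = 3 · p^{4} = 3 · 1/256 = 3/256.
Numerically: E[X] ≈ 0.0117188.

E[X] = 3 · (1/4)^{4} = 3/256 ≈ 0.0117188.


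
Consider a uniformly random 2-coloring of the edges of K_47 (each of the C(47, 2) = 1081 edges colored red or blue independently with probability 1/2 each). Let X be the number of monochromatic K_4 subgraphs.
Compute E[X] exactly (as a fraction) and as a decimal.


Let X = Σ_S X_S over the C(47, 4) = 178365 subsets S of size 4, where X_S = 1 if the K_4 on S is monochromatic.
For a fixed S, the K_4 on S has C(4, 2) = 6 edges. P[all 6 edges red] = (1/2)^6, and likewise for blue, so P[monochromatic] = 2·(1/2)^6 = 2^{1 − 6} = 1/32.
Summing: E[X] = C(47, 4) · 2^{1 − 6} = 178365 · 1/32 = 178365/32.
Numerically: E[X] ≈ 5573.90625.

E[X] = C(47,4)·2^(1−C(4,2)) = 178365/32 ≈ 5573.90625.


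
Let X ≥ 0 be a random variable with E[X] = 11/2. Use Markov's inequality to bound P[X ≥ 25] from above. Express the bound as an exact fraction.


μ = E[X] = 11/2, a = 25.
Markov: P[X ≥ 25] ≤ μ/a = (11/2)/25 = 11/50.
Numerically: ≈ 0.22000.
(Since a = 25 > μ = 5.50000, the bound 11/50 is < 1 and informative.)

P[X ≥ 25] ≤ 11/50 ≈ 0.22000.


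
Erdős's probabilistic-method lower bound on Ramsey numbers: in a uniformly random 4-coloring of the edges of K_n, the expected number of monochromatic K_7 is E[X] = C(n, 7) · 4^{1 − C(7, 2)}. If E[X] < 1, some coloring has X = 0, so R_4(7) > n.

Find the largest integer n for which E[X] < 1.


We need C(n, 7) · 4^{1 − 21} < 1, i.e. C(n, 7) < 4^{21 − 1} = 1099511627776.
Check values of n near the boundary:
  n = 175: C(175, 7) = 883208107275; 883208107275 < 1099511627776? YES
  n = 176: C(176, 7) = 919790691600; 919790691600 < 1099511627776? YES
  n = 177: C(177, 7) = 957664425960; 957664425960 < 1099511627776? YES
  n = 178: C(178, 7) = 996867063280; 996867063280 < 1099511627776? YES
  n = 179: C(179, 7) = 1037437234460; 1037437234460 < 1099511627776? YES
  n = 180: C(180, 7) = 1079414463600; 1079414463600 < 1099511627776? YES
  n = 181: C(181, 7) = 1122839183400; 1122839183400 < 1099511627776? NO
  n = 182: C(182, 7) = 1167752750736; 1167752750736 < 1099511627776? NO
  n = 183: C(183, 7) = 1214197462413; 1214197462413 < 1099511627776? NO
The largest n with C(n, 7) < 1099511627776 is n = 180 (where E[X] = 67463403975/68719476736 ≈ 0.9817217). Hence R_4(7) > 180, i.e. R_4(7) ≥ 181.

Largest n = 180; hence R_4(7) > 180.


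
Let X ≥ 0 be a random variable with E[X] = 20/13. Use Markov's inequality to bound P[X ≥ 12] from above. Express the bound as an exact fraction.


μ = E[X] = 20/13, a = 12.
Markov: P[X ≥ 12] ≤ μ/a = (20/13)/12 = 5/39.
Numerically: ≈ 0.1282.
(Since a = 12 > μ = 1.5385, the bound 5/39 is < 1 and informative.)

P[X ≥ 12] ≤ 5/39 ≈ 0.1282.


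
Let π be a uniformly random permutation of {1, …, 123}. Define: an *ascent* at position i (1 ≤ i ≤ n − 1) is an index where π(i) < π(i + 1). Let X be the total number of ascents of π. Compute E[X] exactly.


Write X = Σ X_I over i = 1, …, 122, with X_I the indicator of one ascent.
There are 122 indicators.
For each fixed i, the pair (π(i), π(i+1)) is a uniformly random ordered pair of distinct values from {1, …, 123}; by symmetry P[π(i) < π(i+1)] = 1/2.
By linearity: E[X] = 122 · (1/2) = (123 − 1) · (1/2) = 61 ≈ 61.000.

E[X] = 61 = 61.000.


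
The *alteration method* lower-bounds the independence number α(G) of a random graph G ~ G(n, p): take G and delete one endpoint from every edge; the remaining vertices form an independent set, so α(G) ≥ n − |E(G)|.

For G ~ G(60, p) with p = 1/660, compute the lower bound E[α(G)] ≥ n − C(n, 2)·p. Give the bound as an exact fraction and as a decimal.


E[|E(G)|] = C(60, 2)·p = 1770 · (1/660) = 59/22.
E[α(G)] ≥ n − E[|E(G)|] = 60 − 59/22 = 1261/22.
Numerically: ≈ 57.318.
(This is only a lower bound; the true E[α(G)] may be larger.)

E[α(G)] ≥ 1261/22 ≈ 57.318.


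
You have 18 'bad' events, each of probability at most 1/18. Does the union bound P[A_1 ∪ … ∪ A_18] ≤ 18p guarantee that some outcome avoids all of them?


Union bound: P[∪_{i=1}^{18} A_i] ≤ Σ_i P[A_i] ≤ 18·p = 18·(1/18) = 1.
Numerically: 1 ≈ 1.00000.
Is 1 < 1? NO.
Since the bound 1 is ≥ 1, the union bound is uninformative here; it does NOT by itself certify existence.

18·p = 1 ≈ 1.00000; existence NOT certified by the union bound.


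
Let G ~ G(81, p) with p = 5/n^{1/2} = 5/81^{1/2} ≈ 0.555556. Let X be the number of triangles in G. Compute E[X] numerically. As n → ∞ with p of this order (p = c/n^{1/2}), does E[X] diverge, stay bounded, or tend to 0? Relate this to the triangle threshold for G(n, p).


Number of potential triangles: C(81, 3) = 85320.
Each occurs with probability p³ ≈ (0.555556)³ ≈ 1.71467764e-01.
By linearity: E[X] = C(81, 3)·p³ ≈ 85320 · 1.71467764e-01 ≈ 14629.629630.
Since α = 1/2 < 1, p = c/n^{1/2} ≫ 1/n is above the triangle threshold p ~ 1/n. Asymptotically E[X] ~ (c³/6)·n^{3(1−α)} = (5³/6)·n^{1.5} → ∞; triangles are abundant w.h.p.

E[X] ≈ 14629.629630; in regime p = Θ(1/n^{1/2}) E[X] diverges (above the triangle threshold p ~ 1/n).


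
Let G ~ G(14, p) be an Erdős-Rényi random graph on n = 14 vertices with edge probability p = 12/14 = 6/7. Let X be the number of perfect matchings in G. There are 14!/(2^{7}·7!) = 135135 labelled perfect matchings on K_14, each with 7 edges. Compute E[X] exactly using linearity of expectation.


K_14 has 14!/(2^{7}·7!) = 135135 labelled perfect matchings.
For each such perfect matching H, let X_H = 1 if all 7 edges of H are present in G. Then P[X_H = 1] = p^{7} = (6/7)^{7} = 279936/823543.
By linearity: E[X] = Σ_H E[X_H] = 135135 · p^{7} = 135135 · 279936/823543 = 5404164480/117649.
Numerically: E[X] ≈ 45934.6.

E[X] = 135135 · (6/7)^{7} = 5404164480/117649 ≈ 45934.6.


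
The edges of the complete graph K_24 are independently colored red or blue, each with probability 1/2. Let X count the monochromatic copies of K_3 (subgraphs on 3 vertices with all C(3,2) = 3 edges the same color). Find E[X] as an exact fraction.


Let X = Σ_S X_S over the C(24, 3) = 2024 subsets S of size 3, where X_S = 1 if the K_3 on S is monochromatic.
For a fixed S, the K_3 on S has C(3, 2) = 3 edges. P[all 3 edges red] = (1/2)^3, and likewise for blue, so P[monochromatic] = 2·(1/2)^3 = 2^{1 − 3} = 1/4.
By linearity of expectation: E[X] = C(24, 3) · 2^{1 − 3} = 2024 · 1/4 = 506.
Numerically: E[X] ≈ 506.0000.

E[X] = C(24,3)·2^(1−C(3,2)) = 506 ≈ 506.0000.


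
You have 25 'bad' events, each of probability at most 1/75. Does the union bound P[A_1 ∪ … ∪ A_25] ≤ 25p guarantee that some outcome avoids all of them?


Union bound: P[∪_{i=1}^{25} A_i] ≤ Σ_i P[A_i] ≤ 25·p = 25·(1/75) = 1/3.
Numerically: 1/3 ≈ 0.3333333.
Is 1/3 < 1? YES.
Since P[∪ A_i] ≤ 1/3 < 1, the complement has P[∩ A_i^c] ≥ 1 − 1/3 = 2/3 > 0, so some outcome avoids every A_i.

25·p = 1/3 ≈ 0.3333333; existence CERTIFIED by the union bound.


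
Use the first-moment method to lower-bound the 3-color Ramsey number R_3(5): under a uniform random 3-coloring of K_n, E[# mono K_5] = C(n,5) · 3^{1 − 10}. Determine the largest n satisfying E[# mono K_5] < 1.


We need C(n, 5) · 3^{1 − 10} < 1, i.e. C(n, 5) < 3^{10 − 1} = 19683.
Check values of n near the boundary:
  n = 17: C(17, 5) = 6188; 6188 < 19683? YES
  n = 18: C(18, 5) = 8568; 8568 < 19683? YES
  n = 19: C(19, 5) = 11628; 11628 < 19683? YES
  n = 20: C(20, 5) = 15504; 15504 < 19683? YES
  n = 21: C(21, 5) = 20349; 20349 < 19683? NO
  n = 22: C(22, 5) = 26334; 26334 < 19683? NO
  n = 23: C(23, 5) = 33649; 33649 < 19683? NO
The largest n with C(n, 5) < 19683 is n = 20 (where E[X] = 5168/6561 ≈ 0.7877). Hence R_3(5) > 20, i.e. R_3(5) ≥ 21.

Largest n = 20; hence R_3(5) > 20.


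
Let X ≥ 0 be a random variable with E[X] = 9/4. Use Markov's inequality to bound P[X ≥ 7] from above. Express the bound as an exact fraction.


μ = E[X] = 9/4, a = 7.
Markov: P[X ≥ 7] ≤ μ/a = (9/4)/7 = 9/28.
Numerically: ≈ 0.32143.
(Since a = 7 > μ = 2.25000, the bound 9/28 is < 1 and informative.)

P[X ≥ 7] ≤ 9/28 ≈ 0.32143.


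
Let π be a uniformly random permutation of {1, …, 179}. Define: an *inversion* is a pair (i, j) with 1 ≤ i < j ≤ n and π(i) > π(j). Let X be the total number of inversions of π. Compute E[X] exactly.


Write X = Σ X_I over the C(179, 2) = 15931 pairs i < j, with X_I the indicator of one inversion.
There are 15931 indicators.
For each fixed pair i < j, the values π(i) and π(j) are two distinct elements of {1, …, 179} in uniformly random order; by symmetry P[π(i) > π(j)] = 1/2.
By linearity: E[X] = 15931 · (1/2) = C(179, 2) · (1/2) = 15931/2 = 15931/2 ≈ 7965.500.

E[X] = 15931/2 = 7965.500.


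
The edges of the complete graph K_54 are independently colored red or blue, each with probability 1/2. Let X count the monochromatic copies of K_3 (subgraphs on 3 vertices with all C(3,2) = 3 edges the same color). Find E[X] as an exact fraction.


Let X = Σ_S X_S over the C(54, 3) = 24804 subsets S of size 3, where X_S = 1 if the K_3 on S is monochromatic.
For a fixed S, the K_3 on S has C(3, 2) = 3 edges. P[all 3 edges red] = (1/2)^3, and likewise for blue, so P[monochromatic] = 2·(1/2)^3 = 2^{1 − 3} = 1/4.
By linearity: E[X] = C(54, 3) · 2^{1 − 3} = 24804 · 1/4 = 6201.
Numerically: E[X] ≈ 6201.0000.

E[X] = C(54,3)·2^(1−C(3,2)) = 6201 ≈ 6201.0000.


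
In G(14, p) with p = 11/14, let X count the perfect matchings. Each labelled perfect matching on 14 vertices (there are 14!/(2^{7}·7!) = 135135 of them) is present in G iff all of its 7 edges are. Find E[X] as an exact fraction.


K_14 has 14!/(2^{7}·7!) = 135135 labelled perfect matchings.
For each such perfect matching H, let X_H = 1 if all 7 edges of H are present in G. Then P[X_H = 1] = p^{7} = (11/14)^{7} = 19487171/105413504.
By linearity: E[X] = Σ_H E[X_H] = 135135 · p^{7} = 135135 · 19487171/105413504 = 376199836155/15059072.
Numerically: E[X] ≈ 2.498e+04.

E[X] = 135135 · (11/14)^{7} = 376199836155/15059072 ≈ 2.498e+04.


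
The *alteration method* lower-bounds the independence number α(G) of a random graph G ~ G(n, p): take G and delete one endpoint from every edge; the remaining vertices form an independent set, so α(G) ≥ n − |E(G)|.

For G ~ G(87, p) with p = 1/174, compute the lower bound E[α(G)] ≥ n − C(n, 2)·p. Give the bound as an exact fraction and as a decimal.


E[|E(G)|] = C(87, 2)·p = 3741 · (1/174) = 43/2.
E[α(G)] ≥ n − E[|E(G)|] = 87 − 43/2 = 131/2.
Numerically: ≈ 65.500.
(This is only a lower bound; the true E[α(G)] may be larger.)

E[α(G)] ≥ 131/2 ≈ 65.500.


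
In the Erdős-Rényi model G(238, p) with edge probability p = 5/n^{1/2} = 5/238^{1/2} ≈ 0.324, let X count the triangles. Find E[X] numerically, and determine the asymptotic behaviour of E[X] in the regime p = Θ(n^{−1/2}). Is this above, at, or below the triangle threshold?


Number of potential triangles: C(238, 3) = 2218636.
Each occurs with probability p³ ≈ (0.324)³ ≈ 3.40443e-02.
By linearity: E[X] = C(238, 3)·p³ ≈ 2218636 · 3.40443e-02 ≈ 75531.939.
Since α = 1/2 < 1, p = c/n^{1/2} ≫ 1/n is above the triangle threshold p ~ 1/n. Asymptotically E[X] ~ (c³/6)·n^{3(1−α)} = (5³/6)·n^{1.5} → ∞; triangles are abundant w.h.p.

E[X] ≈ 75531.939; in regime p = Θ(1/n^{1/2}) E[X] diverges (above the triangle threshold p ~ 1/n).


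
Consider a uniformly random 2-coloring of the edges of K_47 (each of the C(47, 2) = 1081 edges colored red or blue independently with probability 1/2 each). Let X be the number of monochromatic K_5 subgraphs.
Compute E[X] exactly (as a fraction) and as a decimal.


Let X = Σ_S X_S over the C(47, 5) = 1533939 subsets S of size 5, where X_S = 1 if the K_5 on S is monochromatic.
For a fixed S, the K_5 on S has C(5, 2) = 10 edges. P[all 10 edges red] = (1/2)^10, and likewise for blue, so P[monochromatic] = 2·(1/2)^10 = 2^{1 − 10} = 1/512.
Summing: E[X] = C(47, 5) · 2^{1 − 10} = 1533939 · 1/512 = 1533939/512.
Numerically: E[X] ≈ 2995.97461.

E[X] = C(47,5)·2^(1−C(5,2)) = 1533939/512 ≈ 2995.97461.


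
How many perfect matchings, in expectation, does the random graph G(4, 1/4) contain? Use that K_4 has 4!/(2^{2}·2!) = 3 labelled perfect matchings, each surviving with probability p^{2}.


K_4 has 4!/(2^{2}·2!) = 3 labelled perfect matchings.
For each such perfect matching H, let X_H = 1 if all 2 edges of H are present in G. Then P[X_H = 1] = p^{2} = (1/4)^{2} = 1/16.
By linearity of expectation: E[X] = Σ_H E[X_H] = 3 · p^{2} = 3 · 1/16 = 3/16.
Numerically: E[X] ≈ 0.1875.

E[X] = 3 · (1/4)^{2} = 3/16 ≈ 0.1875.


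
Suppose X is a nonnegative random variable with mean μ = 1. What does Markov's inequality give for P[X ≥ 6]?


μ = E[X] = 1, a = 6.
Markov: P[X ≥ 6] ≤ μ/a = (1)/6 = 1/6.
Numerically: ≈ 0.1667.
(Since a = 6 > μ = 1.0000, the bound 1/6 is < 1 and informative.)

P[X ≥ 6] ≤ 1/6 ≈ 0.1667.


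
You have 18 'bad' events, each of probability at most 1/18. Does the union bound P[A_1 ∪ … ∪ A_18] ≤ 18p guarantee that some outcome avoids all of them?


Union bound: P[∪_{i=1}^{18} A_i] ≤ Σ_i P[A_i] ≤ 18·p = 18·(1/18) = 1.
Numerically: 1 ≈ 1.000000.
Is 1 < 1? NO.
Since the bound 1 is ≥ 1, the union bound is uninformative here; it does NOT by itself certify existence.

18·p = 1 ≈ 1.000000; existence NOT certified by the union bound.


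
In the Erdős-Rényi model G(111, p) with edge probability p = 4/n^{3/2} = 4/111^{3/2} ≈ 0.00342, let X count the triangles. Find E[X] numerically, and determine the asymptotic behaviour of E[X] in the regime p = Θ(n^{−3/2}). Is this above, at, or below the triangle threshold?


Number of potential triangles: C(111, 3) = 221815.
Each occurs with probability p³ ≈ (0.00342)³ ≈ 4.001535e-08.
By linearity: E[X] = C(111, 3)·p³ ≈ 221815 · 4.001535e-08 ≈ 0.0089.
Since α = 3/2 > 1, p = c/n^{3/2} = o(1/n) is below the triangle threshold p ~ 1/n. Asymptotically E[X] ~ (c³/6)·n^{3(1−α)} = (4³/6)·n^{-1.5} → 0, so by Markov's inequality G has no triangles w.h.p.

E[X] ≈ 0.0089; in regime p = Θ(1/n^{3/2}) E[X] tends to 0 (below the triangle threshold p ~ 1/n).


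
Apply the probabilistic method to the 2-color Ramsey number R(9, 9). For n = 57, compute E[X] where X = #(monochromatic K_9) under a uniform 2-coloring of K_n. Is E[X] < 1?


E[X] = C(57, 9) · 2^{1 − 36} = 8996462475 · 2^{−35} = 8996462475/34359738368.
As a reduced fraction: E[X] = 8996462475/34359738368 ≈ 0.26183.
Is E[X] < 1? YES.
Since E[X] < 1, there exists a 2-coloring of K_{57} with no monochromatic K_9; hence R(9, 9) > 57.

E[X] = 8996462475/34359738368 ≈ 0.26183; E[X] < 1, so R(9, 9) > 57.


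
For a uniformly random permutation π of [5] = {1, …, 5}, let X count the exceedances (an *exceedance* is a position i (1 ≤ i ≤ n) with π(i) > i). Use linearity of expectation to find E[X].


Write X = Σ_{i=1}^{5} X_i, where X_i = 1_{π(i) > i}.
For each fixed i, π(i) is uniform over {1, …, 5} (marginal of a uniform permutation), so P[π(i) > i] = (n − i)/n. Summing: Σ_{i=1}^{5} (n − i)/n = (0 + 1 + … + 4)/5 = 5(5 − 1)/(2·5) = (5 − 1)/2.
Hence E[X] = Σ_{i=1}^{5} (5 − i)/5 = 2 ≈ 2.000.

E[X] = 2 = 2.000.


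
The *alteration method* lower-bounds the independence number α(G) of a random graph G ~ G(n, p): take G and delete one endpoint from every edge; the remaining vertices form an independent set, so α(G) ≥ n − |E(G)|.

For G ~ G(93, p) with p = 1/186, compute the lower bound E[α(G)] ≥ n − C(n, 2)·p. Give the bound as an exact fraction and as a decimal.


E[|E(G)|] = C(93, 2)·p = 4278 · (1/186) = 23.
E[α(G)] ≥ n − E[|E(G)|] = 93 − 23 = 70.
Numerically: ≈ 70.000.
(This is only a lower bound; the true E[α(G)] may be larger.)

E[α(G)] ≥ 70 ≈ 70.000.


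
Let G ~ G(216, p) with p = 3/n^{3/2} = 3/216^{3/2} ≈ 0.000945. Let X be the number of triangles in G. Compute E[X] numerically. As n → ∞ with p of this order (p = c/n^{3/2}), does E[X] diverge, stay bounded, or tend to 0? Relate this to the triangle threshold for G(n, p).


Number of potential triangles: C(216, 3) = 1656360.
Each occurs with probability p³ ≈ (0.000945)³ ≈ 8.43960e-10.
By linearity: E[X] = C(216, 3)·p³ ≈ 1656360 · 8.43960e-10 ≈ 0.001.
Since α = 3/2 > 1, p = c/n^{3/2} = o(1/n) is below the triangle threshold p ~ 1/n. Asymptotically E[X] ~ (c³/6)·n^{3(1−α)} = (3³/6)·n^{-1.5} → 0, so by Markov's inequality G has no triangles w.h.p.

E[X] ≈ 0.001; in regime p = Θ(1/n^{3/2}) E[X] tends to 0 (below the triangle threshold p ~ 1/n).


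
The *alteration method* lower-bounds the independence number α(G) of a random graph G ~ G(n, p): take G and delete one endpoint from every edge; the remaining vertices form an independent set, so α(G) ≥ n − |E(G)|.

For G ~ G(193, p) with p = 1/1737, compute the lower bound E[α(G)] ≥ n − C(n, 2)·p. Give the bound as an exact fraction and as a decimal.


E[|E(G)|] = C(193, 2)·p = 18528 · (1/1737) = 32/3.
E[α(G)] ≥ n − E[|E(G)|] = 193 − 32/3 = 547/3.
Numerically: ≈ 182.33333.
(This is only a lower bound; the true E[α(G)] may be larger.)

E[α(G)] ≥ 547/3 ≈ 182.33333.


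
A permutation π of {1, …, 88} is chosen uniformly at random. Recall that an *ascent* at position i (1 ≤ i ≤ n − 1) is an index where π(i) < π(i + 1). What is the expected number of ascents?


Write X = Σ X_I over i = 1, …, 87, with X_I the indicator of one ascent.
There are 87 indicators.
For each fixed i, the pair (π(i), π(i+1)) is a uniformly random ordered pair of distinct values from {1, …, 88}; by symmetry P[π(i) < π(i+1)] = 1/2.
By linearity: E[X] = 87 · (1/2) = (88 − 1) · (1/2) = 87/2 ≈ 43.50000.

E[X] = 87/2 = 43.50000.


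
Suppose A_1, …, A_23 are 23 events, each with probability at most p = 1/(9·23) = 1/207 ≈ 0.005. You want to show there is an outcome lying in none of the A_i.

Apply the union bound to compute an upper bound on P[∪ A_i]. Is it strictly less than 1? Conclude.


Union bound: P[∪_{i=1}^{23} A_i] ≤ Σ_i P[A_i] ≤ 23·p = 23·(1/207) = 1/9.
Numerically: 1/9 ≈ 0.111.
Is 1/9 < 1? YES.
Since P[∪ A_i] ≤ 1/9 < 1, the complement has P[∩ A_i^c] ≥ 1 − 1/9 = 8/9 > 0, so some outcome avoids every A_i.

23·p = 1/9 ≈ 0.111; existence CERTIFIED by the union bound.


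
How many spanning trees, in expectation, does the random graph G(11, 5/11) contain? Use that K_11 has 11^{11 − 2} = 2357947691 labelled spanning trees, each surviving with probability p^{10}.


K_11 has 11^{11 − 2} = 2357947691 labelled spanning trees.
For each such spanning tree H, let X_H = 1 if all 10 edges of H are present in G. Then P[X_H = 1] = p^{10} = (5/11)^{10} = 9765625/25937424601.
By linearity of expectation: E[X] = Σ_H E[X_H] = 2357947691 · p^{10} = 2357947691 · 9765625/25937424601 = 9765625/11.
Numerically: E[X] ≈ 8.8778e+05.

E[X] = 2357947691 · (5/11)^{10} = 9765625/11 ≈ 8.8778e+05.


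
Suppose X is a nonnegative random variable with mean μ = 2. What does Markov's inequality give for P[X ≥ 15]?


μ = E[X] = 2, a = 15.
Markov: P[X ≥ 15] ≤ μ/a = (2)/15 = 2/15.
Numerically: ≈ 0.13333.
(Since a = 15 > μ = 2.00000, the bound 2/15 is < 1 and informative.)

P[X ≥ 15] ≤ 2/15 ≈ 0.13333.


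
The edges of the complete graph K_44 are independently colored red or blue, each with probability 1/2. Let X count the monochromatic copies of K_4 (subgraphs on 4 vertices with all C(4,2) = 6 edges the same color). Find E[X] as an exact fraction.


Let X = Σ_S X_S over the C(44, 4) = 135751 subsets S of size 4, where X_S = 1 if the K_4 on S is monochromatic.
For a fixed S, the K_4 on S has C(4, 2) = 6 edges. P[all 6 edges red] = (1/2)^6, and likewise for blue, so P[monochromatic] = 2·(1/2)^6 = 2^{1 − 6} = 1/32.
By linearity of expectation: E[X] = C(44, 4) · 2^{1 − 6} = 135751 · 1/32 = 135751/32.
Numerically: E[X] ≈ 4242.219.

E[X] = C(44,4)·2^(1−C(4,2)) = 135751/32 ≈ 4242.219.


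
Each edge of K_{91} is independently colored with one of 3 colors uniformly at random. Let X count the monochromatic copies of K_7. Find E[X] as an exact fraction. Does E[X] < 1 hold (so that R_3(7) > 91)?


E[X] = C(91, 7) · 3^{1 − 21} = 8093990190 · 3^{−20} = 8093990190/3486784401.
As a reduced fraction: E[X] = 2697996730/1162261467 ≈ 2.32133.
Is E[X] < 1? NO.
Since E[X] ≥ 1, the first-moment bound is inconclusive at n = 91; it does NOT by itself certify R_3(7) > 91.

E[X] = 2697996730/1162261467 ≈ 2.32133; E[X] ≥ 1; first-moment method inconclusive here.


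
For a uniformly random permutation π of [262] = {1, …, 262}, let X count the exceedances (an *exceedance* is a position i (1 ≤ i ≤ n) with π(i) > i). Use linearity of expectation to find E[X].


Write X = Σ_{i=1}^{262} X_i, where X_i = 1_{π(i) > i}.
For each fixed i, π(i) is uniform over {1, …, 262} (marginal of a uniform permutation), so P[π(i) > i] = (n − i)/n. Summing: Σ_{i=1}^{262} (n − i)/n = (0 + 1 + … + 261)/262 = 262(262 − 1)/(2·262) = (262 − 1)/2.
Hence E[X] = Σ_{i=1}^{262} (262 − i)/262 = 261/2 ≈ 130.50000.

E[X] = 261/2 = 130.50000.


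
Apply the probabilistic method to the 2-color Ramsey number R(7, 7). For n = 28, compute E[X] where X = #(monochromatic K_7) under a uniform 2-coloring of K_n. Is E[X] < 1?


E[X] = C(28, 7) · 2^{1 − 21} = 1184040 · 2^{−20} = 1184040/1048576.
As a reduced fraction: E[X] = 148005/131072 ≈ 1.12919.
Is E[X] < 1? NO.
Since E[X] ≥ 1, the first-moment bound is inconclusive at n = 28; it does NOT by itself certify R(7, 7) > 28.

E[X] = 148005/131072 ≈ 1.12919; E[X] ≥ 1; first-moment method inconclusive here.


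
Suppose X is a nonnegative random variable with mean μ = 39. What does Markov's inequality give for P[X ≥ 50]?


μ = E[X] = 39, a = 50.
Markov: P[X ≥ 50] ≤ μ/a = (39)/50 = 39/50.
Numerically: ≈ 0.78000.
(Since a = 50 > μ = 39.00000, the bound 39/50 is < 1 and informative.)

P[X ≥ 50] ≤ 39/50 ≈ 0.78000.


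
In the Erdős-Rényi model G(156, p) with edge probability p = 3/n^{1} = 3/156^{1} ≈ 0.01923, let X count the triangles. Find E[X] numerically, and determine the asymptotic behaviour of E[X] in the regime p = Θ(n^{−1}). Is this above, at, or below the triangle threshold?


Number of potential triangles: C(156, 3) = 620620.
Each occurs with probability p³ ≈ (0.01923)³ ≈ 7.111971e-06.
By linearity: E[X] = C(156, 3)·p³ ≈ 620620 · 7.111971e-06 ≈ 4.4138.
Here α = 1, so p = 3/n is exactly at the triangle threshold p ~ 1/n. Asymptotically E[X] → c³/6 = 3³/6 = 9/2 ≈ 4.5000, a bounded constant. In this regime the triangle count is asymptotically Poisson(c³/6).

E[X] ≈ 4.4138; in regime p = Θ(1/n^{1}) E[X] stays bounded (at the triangle threshold p ~ 1/n).


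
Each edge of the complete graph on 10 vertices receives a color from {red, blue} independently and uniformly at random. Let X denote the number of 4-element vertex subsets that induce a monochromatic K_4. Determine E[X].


Let X = Σ_S X_S over the C(10, 4) = 210 subsets S of size 4, where X_S = 1 if the K_4 on S is monochromatic.
For a fixed S, the K_4 on S has C(4, 2) = 6 edges. P[all 6 edges red] = (1/2)^6, and likewise for blue, so P[monochromatic] = 2·(1/2)^6 = 2^{1 − 6} = 1/32.
Summing: E[X] = C(10, 4) · 2^{1 − 6} = 210 · 1/32 = 105/16.
Numerically: E[X] ≈ 6.5625.

E[X] = C(10,4)·2^(1−C(4,2)) = 105/16 ≈ 6.5625.


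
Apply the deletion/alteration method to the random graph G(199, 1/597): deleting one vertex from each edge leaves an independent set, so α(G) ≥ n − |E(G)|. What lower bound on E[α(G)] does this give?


E[|E(G)|] = C(199, 2)·p = 19701 · (1/597) = 33.
E[α(G)] ≥ n − E[|E(G)|] = 199 − 33 = 166.
Numerically: ≈ 166.000000.
(This is only a lower bound; the true E[α(G)] may be larger.)

E[α(G)] ≥ 166 ≈ 166.000000.


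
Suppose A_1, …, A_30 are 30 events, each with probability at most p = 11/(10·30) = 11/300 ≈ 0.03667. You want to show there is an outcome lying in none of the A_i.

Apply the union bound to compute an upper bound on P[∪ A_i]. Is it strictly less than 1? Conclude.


Union bound: P[∪_{i=1}^{30} A_i] ≤ Σ_i P[A_i] ≤ 30·p = 30·(11/300) = 11/10.
Numerically: 11/10 ≈ 1.10000.
Is 11/10 < 1? NO.
Since the bound 11/10 is ≥ 1, the union bound is uninformative here; it does NOT by itself certify existence.

30·p = 11/10 ≈ 1.10000; existence NOT certified by the union bound.


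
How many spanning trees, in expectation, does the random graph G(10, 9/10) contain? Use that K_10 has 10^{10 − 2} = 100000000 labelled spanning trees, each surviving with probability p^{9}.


K_10 has 10^{10 − 2} = 100000000 labelled spanning trees.
For each such spanning tree H, let X_H = 1 if all 9 edges of H are present in G. Then P[X_H = 1] = p^{9} = (9/10)^{9} = 387420489/1000000000.
By linearity of expectation: E[X] = Σ_H E[X_H] = 100000000 · p^{9} = 100000000 · 387420489/1000000000 = 387420489/10.
Numerically: E[X] ≈ 3.8742e+07.

E[X] = 100000000 · (9/10)^{9} = 387420489/10 ≈ 3.8742e+07.


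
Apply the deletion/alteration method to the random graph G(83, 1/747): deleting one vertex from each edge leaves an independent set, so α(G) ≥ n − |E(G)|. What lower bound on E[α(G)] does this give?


E[|E(G)|] = C(83, 2)·p = 3403 · (1/747) = 41/9.
E[α(G)] ≥ n − E[|E(G)|] = 83 − 41/9 = 706/9.
Numerically: ≈ 78.444.
(This is only a lower bound; the true E[α(G)] may be larger.)

E[α(G)] ≥ 706/9 ≈ 78.444.


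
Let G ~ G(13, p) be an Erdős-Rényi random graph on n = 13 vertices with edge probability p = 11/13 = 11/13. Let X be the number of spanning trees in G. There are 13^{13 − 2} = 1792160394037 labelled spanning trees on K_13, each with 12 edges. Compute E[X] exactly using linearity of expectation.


K_13 has 13^{13 − 2} = 1792160394037 labelled spanning trees.
For each such spanning tree H, let X_H = 1 if all 12 edges of H are present in G. Then P[X_H = 1] = p^{12} = (11/13)^{12} = 3138428376721/23298085122481.
Summing the indicators: E[X] = Σ_H E[X_H] = 1792160394037 · p^{12} = 1792160394037 · 3138428376721/23298085122481 = 3138428376721/13.
Numerically: E[X] ≈ 2.41418e+11.

E[X] = 1792160394037 · (11/13)^{12} = 3138428376721/13 ≈ 2.41418e+11.


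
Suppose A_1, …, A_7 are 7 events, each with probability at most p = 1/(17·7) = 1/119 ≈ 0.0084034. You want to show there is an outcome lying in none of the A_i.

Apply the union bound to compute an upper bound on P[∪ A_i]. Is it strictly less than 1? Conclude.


Union bound: P[∪_{i=1}^{7} A_i] ≤ Σ_i P[A_i] ≤ 7·p = 7·(1/119) = 1/17.
Numerically: 1/17 ≈ 0.0588235.
Is 1/17 < 1? YES.
Since P[∪ A_i] ≤ 1/17 < 1, the complement has P[∩ A_i^c] ≥ 1 − 1/17 = 16/17 > 0, so some outcome avoids every A_i.

7·p = 1/17 ≈ 0.0588235; existence CERTIFIED by the union bound.


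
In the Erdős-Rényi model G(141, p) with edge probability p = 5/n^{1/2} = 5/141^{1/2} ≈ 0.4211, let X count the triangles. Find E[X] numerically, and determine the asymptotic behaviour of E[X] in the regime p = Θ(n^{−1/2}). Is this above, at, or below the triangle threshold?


Number of potential triangles: C(141, 3) = 457310.
Each occurs with probability p³ ≈ (0.4211)³ ≈ 7.465886e-02.
By linearity: E[X] = C(141, 3)·p³ ≈ 457310 · 7.465886e-02 ≈ 34142.2425.
Since α = 1/2 < 1, p = c/n^{1/2} ≫ 1/n is above the triangle threshold p ~ 1/n. Asymptotically E[X] ~ (c³/6)·n^{3(1−α)} = (5³/6)·n^{1.5} → ∞; triangles are abundant w.h.p.

E[X] ≈ 34142.2425; in regime p = Θ(1/n^{1/2}) E[X] diverges (above the triangle threshold p ~ 1/n).


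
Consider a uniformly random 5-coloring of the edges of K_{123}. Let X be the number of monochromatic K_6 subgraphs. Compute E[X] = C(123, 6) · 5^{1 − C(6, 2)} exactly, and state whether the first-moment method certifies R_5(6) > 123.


E[X] = C(123, 6) · 5^{1 − 15} = 4249404082 · 5^{−14} = 4249404082/6103515625.
As a reduced fraction: E[X] = 4249404082/6103515625 ≈ 0.69622.
Is E[X] < 1? YES.
Since E[X] < 1, there exists a 5-coloring of K_{123} with no monochromatic K_6; hence R_5(6) > 123.

E[X] = 4249404082/6103515625 ≈ 0.69622; E[X] < 1, so R_5(6) > 123.


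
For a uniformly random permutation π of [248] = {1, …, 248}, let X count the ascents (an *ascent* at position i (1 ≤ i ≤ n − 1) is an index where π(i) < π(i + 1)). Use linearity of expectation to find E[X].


Write X = Σ X_I over i = 1, …, 247, with X_I the indicator of one ascent.
There are 247 indicators.
For each fixed i, the pair (π(i), π(i+1)) is a uniformly random ordered pair of distinct values from {1, …, 248}; by symmetry P[π(i) < π(i+1)] = 1/2.
By linearity: E[X] = 247 · (1/2) = (248 − 1) · (1/2) = 247/2 ≈ 123.5000.

E[X] = 247/2 = 123.5000.


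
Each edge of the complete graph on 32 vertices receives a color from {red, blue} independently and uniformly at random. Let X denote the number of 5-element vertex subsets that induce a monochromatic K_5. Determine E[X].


Let X = Σ_S X_S over the C(32, 5) = 201376 subsets S of size 5, where X_S = 1 if the K_5 on S is monochromatic.
For a fixed S, the K_5 on S has C(5, 2) = 10 edges. P[all 10 edges red] = (1/2)^10, and likewise for blue, so P[monochromatic] = 2·(1/2)^10 = 2^{1 − 10} = 1/512.
Summing: E[X] = C(32, 5) · 2^{1 − 10} = 201376 · 1/512 = 6293/16.
Numerically: E[X] ≈ 393.312.

E[X] = C(32,5)·2^(1−C(5,2)) = 6293/16 ≈ 393.312.


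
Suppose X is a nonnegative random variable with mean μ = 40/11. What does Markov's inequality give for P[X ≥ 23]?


μ = E[X] = 40/11, a = 23.
Markov: P[X ≥ 23] ≤ μ/a = (40/11)/23 = 40/253.
Numerically: ≈ 0.158.
(Since a = 23 > μ = 3.636, the bound 40/253 is < 1 and informative.)

P[X ≥ 23] ≤ 40/253 ≈ 0.158.


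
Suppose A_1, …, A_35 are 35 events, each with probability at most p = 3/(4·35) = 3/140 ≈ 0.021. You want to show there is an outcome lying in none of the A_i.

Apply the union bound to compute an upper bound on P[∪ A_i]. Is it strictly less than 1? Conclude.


Union bound: P[∪_{i=1}^{35} A_i] ≤ Σ_i P[A_i] ≤ 35·p = 35·(3/140) = 3/4.
Numerically: 3/4 ≈ 0.750.
Is 3/4 < 1? YES.
Since P[∪ A_i] ≤ 3/4 < 1, the complement has P[∩ A_i^c] ≥ 1 − 3/4 = 1/4 > 0, so some outcome avoids every A_i.

35·p = 3/4 ≈ 0.750; existence CERTIFIED by the union bound.


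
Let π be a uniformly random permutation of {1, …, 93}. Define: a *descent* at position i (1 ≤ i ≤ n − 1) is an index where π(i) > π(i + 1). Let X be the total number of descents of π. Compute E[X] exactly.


Write X = Σ X_I over i = 1, …, 92, with X_I the indicator of one descent.
There are 92 indicators.
For each fixed i, the pair (π(i), π(i+1)) is a uniformly random ordered pair of distinct values from {1, …, 93}; by symmetry P[π(i) > π(i+1)] = 1/2.
By linearity: E[X] = 92 · (1/2) = (93 − 1) · (1/2) = 46 ≈ 46.00000.

E[X] = 46 = 46.00000.


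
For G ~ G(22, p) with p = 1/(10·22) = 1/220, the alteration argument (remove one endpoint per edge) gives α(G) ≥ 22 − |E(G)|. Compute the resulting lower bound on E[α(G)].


E[|E(G)|] = C(22, 2)·p = 231 · (1/220) = 21/20.
E[α(G)] ≥ n − E[|E(G)|] = 22 − 21/20 = 419/20.
Numerically: ≈ 20.9500.
(This is only a lower bound; the true E[α(G)] may be larger.)

E[α(G)] ≥ 419/20 ≈ 20.9500.


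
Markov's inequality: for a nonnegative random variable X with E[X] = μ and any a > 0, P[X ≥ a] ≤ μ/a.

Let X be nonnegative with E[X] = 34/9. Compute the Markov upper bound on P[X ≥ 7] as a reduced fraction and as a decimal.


μ = E[X] = 34/9, a = 7.
Markov: P[X ≥ 7] ≤ μ/a = (34/9)/7 = 34/63.
Numerically: ≈ 0.539683.
(Since a = 7 > μ = 3.777778, the bound 34/63 is < 1 and informative.)

P[X ≥ 7] ≤ 34/63 ≈ 0.539683.


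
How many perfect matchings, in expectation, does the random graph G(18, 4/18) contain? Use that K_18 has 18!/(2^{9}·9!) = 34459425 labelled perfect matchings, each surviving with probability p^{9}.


K_18 has 18!/(2^{9}·9!) = 34459425 labelled perfect matchings.
For each such perfect matching H, let X_H = 1 if all 9 edges of H are present in G. Then P[X_H = 1] = p^{9} = (2/9)^{9} = 512/387420489.
By linearity: E[X] = Σ_H E[X_H] = 34459425 · p^{9} = 34459425 · 512/387420489 = 217817600/4782969.
Numerically: E[X] ≈ 45.54.

E[X] = 34459425 · (2/9)^{9} = 217817600/4782969 ≈ 45.54.


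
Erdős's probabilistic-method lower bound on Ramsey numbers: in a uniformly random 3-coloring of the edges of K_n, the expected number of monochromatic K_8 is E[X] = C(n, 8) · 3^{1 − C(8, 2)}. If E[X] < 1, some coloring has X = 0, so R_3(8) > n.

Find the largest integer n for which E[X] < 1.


We need C(n, 8) · 3^{1 − 28} < 1, i.e. C(n, 8) < 3^{28 − 1} = 7625597484987.
Check values of n near the boundary:
  n = 151: C(151, 8) = 5551321138650; 5551321138650 < 7625597484987? YES
  n = 152: C(152, 8) = 5859727868575; 5859727868575 < 7625597484987? YES
  n = 153: C(153, 8) = 6183023199255; 6183023199255 < 7625597484987? YES
  n = 154: C(154, 8) = 6521818990995; 6521818990995 < 7625597484987? YES
  n = 155: C(155, 8) = 6876747915675; 6876747915675 < 7625597484987? YES
  n = 156: C(156, 8) = 7248464019225; 7248464019225 < 7625597484987? YES
  n = 157: C(157, 8) = 7637643295425; 7637643295425 < 7625597484987? NO
  n = 158: C(158, 8) = 8044984271181; 8044984271181 < 7625597484987? NO
The largest n with C(n, 8) < 7625597484987 is n = 156 (where E[X] = 805384891025/847288609443 ≈ 0.950544). Hence R_3(8) > 156, i.e. R_3(8) ≥ 157.

Largest n = 156; hence R_3(8) > 156.


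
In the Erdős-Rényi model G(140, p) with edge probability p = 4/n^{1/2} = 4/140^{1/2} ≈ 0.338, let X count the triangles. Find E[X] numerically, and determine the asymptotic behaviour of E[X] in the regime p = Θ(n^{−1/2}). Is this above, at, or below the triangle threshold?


Number of potential triangles: C(140, 3) = 447580.
Each occurs with probability p³ ≈ (0.338)³ ≈ 3.86356e-02.
By linearity: E[X] = C(140, 3)·p³ ≈ 447580 · 3.86356e-02 ≈ 17292.532.
Since α = 1/2 < 1, p = c/n^{1/2} ≫ 1/n is above the triangle threshold p ~ 1/n. Asymptotically E[X] ~ (c³/6)·n^{3(1−α)} = (4³/6)·n^{1.5} → ∞; triangles are abundant w.h.p.

E[X] ≈ 17292.532; in regime p = Θ(1/n^{1/2}) E[X] diverges (above the triangle threshold p ~ 1/n).


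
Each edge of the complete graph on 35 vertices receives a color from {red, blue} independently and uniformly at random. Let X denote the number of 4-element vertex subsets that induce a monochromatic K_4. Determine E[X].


Let X = Σ_S X_S over the C(35, 4) = 52360 subsets S of size 4, where X_S = 1 if the K_4 on S is monochromatic.
For a fixed S, the K_4 on S has C(4, 2) = 6 edges. P[all 6 edges red] = (1/2)^6, and likewise for blue, so P[monochromatic] = 2·(1/2)^6 = 2^{1 − 6} = 1/32.
By linearity: E[X] = C(35, 4) · 2^{1 − 6} = 52360 · 1/32 = 6545/4.
Numerically: E[X] ≈ 1636.250.

E[X] = C(35,4)·2^(1−C(4,2)) = 6545/4 ≈ 1636.250.


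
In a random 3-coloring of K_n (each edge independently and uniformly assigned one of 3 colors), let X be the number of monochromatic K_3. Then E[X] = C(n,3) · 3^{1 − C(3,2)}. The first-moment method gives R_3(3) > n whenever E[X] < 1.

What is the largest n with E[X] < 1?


We need C(n, 3) · 3^{1 − 3} < 1, i.e. C(n, 3) < 3^{3 − 1} = 9.
Check values of n near the boundary:
  n = 3: C(3, 3) = 1; 1 < 9? YES
  n = 4: C(4, 3) = 4; 4 < 9? YES
  n = 5: C(5, 3) = 10; 10 < 9? NO
  n = 6: C(6, 3) = 20; 20 < 9? NO
The largest n with C(n, 3) < 9 is n = 4 (where E[X] = 4/9 ≈ 0.4444444). Hence R_3(3) > 4, i.e. R_3(3) ≥ 5.

Largest n = 4; hence R_3(3) > 4.


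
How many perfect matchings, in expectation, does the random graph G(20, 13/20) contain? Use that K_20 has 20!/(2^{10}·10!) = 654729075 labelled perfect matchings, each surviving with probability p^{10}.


K_20 has 20!/(2^{10}·10!) = 654729075 labelled perfect matchings.
For each such perfect matching H, let X_H = 1 if all 10 edges of H are present in G. Then P[X_H = 1] = p^{10} = (13/20)^{10} = 137858491849/10240000000000.
By linearity: E[X] = Σ_H E[X_H] = 654729075 · p^{10} = 654729075 · 137858491849/10240000000000 = 3610398513967632387/409600000000.
Numerically: E[X] ≈ 8.81445e+06.

E[X] = 654729075 · (13/20)^{10} = 3610398513967632387/409600000000 ≈ 8.81445e+06.


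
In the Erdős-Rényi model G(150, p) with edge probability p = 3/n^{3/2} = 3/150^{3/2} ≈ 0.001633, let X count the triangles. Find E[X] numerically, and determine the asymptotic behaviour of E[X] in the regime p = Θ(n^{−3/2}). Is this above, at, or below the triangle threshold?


Number of potential triangles: C(150, 3) = 551300.
Each occurs with probability p³ ≈ (0.001633)³ ≈ 4.3546484e-09.
By linearity: E[X] = C(150, 3)·p³ ≈ 551300 · 4.3546484e-09 ≈ 0.00240.
Since α = 3/2 > 1, p = c/n^{3/2} = o(1/n) is below the triangle threshold p ~ 1/n. Asymptotically E[X] ~ (c³/6)·n^{3(1−α)} = (3³/6)·n^{-1.5} → 0, so by Markov's inequality G has no triangles w.h.p.

E[X] ≈ 0.00240; in regime p = Θ(1/n^{3/2}) E[X] tends to 0 (below the triangle threshold p ~ 1/n).
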